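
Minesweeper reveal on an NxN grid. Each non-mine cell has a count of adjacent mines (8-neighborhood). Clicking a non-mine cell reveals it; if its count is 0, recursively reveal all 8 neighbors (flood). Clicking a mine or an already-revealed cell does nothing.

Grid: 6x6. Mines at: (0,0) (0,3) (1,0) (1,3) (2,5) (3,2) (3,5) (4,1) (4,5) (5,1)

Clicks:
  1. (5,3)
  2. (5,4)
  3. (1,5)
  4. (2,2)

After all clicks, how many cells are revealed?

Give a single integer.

Click 1 (5,3) count=0: revealed 6 new [(4,2) (4,3) (4,4) (5,2) (5,3) (5,4)] -> total=6
Click 2 (5,4) count=1: revealed 0 new [(none)] -> total=6
Click 3 (1,5) count=1: revealed 1 new [(1,5)] -> total=7
Click 4 (2,2) count=2: revealed 1 new [(2,2)] -> total=8

Answer: 8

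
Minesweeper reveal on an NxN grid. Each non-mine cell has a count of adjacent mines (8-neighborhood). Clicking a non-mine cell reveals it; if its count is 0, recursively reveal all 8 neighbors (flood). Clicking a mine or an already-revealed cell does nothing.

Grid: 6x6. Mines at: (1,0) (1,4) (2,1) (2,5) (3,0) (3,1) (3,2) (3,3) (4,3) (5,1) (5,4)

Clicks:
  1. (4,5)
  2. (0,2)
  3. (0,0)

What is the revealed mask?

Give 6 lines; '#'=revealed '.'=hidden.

Answer: ####..
.###..
......
......
.....#
......

Derivation:
Click 1 (4,5) count=1: revealed 1 new [(4,5)] -> total=1
Click 2 (0,2) count=0: revealed 6 new [(0,1) (0,2) (0,3) (1,1) (1,2) (1,3)] -> total=7
Click 3 (0,0) count=1: revealed 1 new [(0,0)] -> total=8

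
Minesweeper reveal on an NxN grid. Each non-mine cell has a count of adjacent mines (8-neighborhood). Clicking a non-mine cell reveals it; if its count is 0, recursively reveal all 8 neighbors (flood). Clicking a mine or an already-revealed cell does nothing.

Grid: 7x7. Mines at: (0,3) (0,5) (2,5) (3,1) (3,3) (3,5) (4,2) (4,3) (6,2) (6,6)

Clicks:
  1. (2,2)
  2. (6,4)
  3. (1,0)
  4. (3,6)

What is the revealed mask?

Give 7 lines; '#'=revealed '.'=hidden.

Answer: ###....
###....
###....
......#
.......
...###.
...###.

Derivation:
Click 1 (2,2) count=2: revealed 1 new [(2,2)] -> total=1
Click 2 (6,4) count=0: revealed 6 new [(5,3) (5,4) (5,5) (6,3) (6,4) (6,5)] -> total=7
Click 3 (1,0) count=0: revealed 8 new [(0,0) (0,1) (0,2) (1,0) (1,1) (1,2) (2,0) (2,1)] -> total=15
Click 4 (3,6) count=2: revealed 1 new [(3,6)] -> total=16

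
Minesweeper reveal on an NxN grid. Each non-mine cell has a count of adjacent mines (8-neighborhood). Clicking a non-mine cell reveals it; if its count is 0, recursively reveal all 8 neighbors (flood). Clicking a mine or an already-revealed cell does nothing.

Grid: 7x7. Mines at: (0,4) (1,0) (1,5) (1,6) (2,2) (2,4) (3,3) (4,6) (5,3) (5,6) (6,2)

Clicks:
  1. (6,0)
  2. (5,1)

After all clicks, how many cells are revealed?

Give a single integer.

Click 1 (6,0) count=0: revealed 13 new [(2,0) (2,1) (3,0) (3,1) (3,2) (4,0) (4,1) (4,2) (5,0) (5,1) (5,2) (6,0) (6,1)] -> total=13
Click 2 (5,1) count=1: revealed 0 new [(none)] -> total=13

Answer: 13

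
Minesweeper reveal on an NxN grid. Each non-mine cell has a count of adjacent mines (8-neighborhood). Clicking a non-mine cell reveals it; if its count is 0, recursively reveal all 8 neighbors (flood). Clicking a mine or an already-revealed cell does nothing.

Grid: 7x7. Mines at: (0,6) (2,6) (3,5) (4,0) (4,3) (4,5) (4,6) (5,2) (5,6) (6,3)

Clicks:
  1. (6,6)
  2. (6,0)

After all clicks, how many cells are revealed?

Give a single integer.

Click 1 (6,6) count=1: revealed 1 new [(6,6)] -> total=1
Click 2 (6,0) count=0: revealed 4 new [(5,0) (5,1) (6,0) (6,1)] -> total=5

Answer: 5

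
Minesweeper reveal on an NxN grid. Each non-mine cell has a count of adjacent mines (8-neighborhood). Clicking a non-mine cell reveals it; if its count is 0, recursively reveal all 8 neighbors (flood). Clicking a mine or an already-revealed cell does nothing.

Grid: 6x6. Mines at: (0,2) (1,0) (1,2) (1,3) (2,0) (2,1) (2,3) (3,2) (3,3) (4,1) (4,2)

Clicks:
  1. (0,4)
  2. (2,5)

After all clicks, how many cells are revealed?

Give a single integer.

Answer: 14

Derivation:
Click 1 (0,4) count=1: revealed 1 new [(0,4)] -> total=1
Click 2 (2,5) count=0: revealed 13 new [(0,5) (1,4) (1,5) (2,4) (2,5) (3,4) (3,5) (4,3) (4,4) (4,5) (5,3) (5,4) (5,5)] -> total=14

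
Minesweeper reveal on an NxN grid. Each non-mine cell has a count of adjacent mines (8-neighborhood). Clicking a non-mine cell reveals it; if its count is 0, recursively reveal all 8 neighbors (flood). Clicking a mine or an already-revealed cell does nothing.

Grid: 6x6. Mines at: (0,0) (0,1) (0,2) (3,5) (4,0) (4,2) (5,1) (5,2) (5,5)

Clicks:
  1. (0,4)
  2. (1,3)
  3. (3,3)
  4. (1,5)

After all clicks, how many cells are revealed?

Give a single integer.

Click 1 (0,4) count=0: revealed 20 new [(0,3) (0,4) (0,5) (1,0) (1,1) (1,2) (1,3) (1,4) (1,5) (2,0) (2,1) (2,2) (2,3) (2,4) (2,5) (3,0) (3,1) (3,2) (3,3) (3,4)] -> total=20
Click 2 (1,3) count=1: revealed 0 new [(none)] -> total=20
Click 3 (3,3) count=1: revealed 0 new [(none)] -> total=20
Click 4 (1,5) count=0: revealed 0 new [(none)] -> total=20

Answer: 20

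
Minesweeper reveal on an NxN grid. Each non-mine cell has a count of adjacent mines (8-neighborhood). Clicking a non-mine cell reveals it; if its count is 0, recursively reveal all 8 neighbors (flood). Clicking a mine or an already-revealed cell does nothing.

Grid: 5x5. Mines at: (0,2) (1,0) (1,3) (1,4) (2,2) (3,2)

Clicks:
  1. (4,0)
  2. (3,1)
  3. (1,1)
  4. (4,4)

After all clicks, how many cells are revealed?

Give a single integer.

Answer: 13

Derivation:
Click 1 (4,0) count=0: revealed 6 new [(2,0) (2,1) (3,0) (3,1) (4,0) (4,1)] -> total=6
Click 2 (3,1) count=2: revealed 0 new [(none)] -> total=6
Click 3 (1,1) count=3: revealed 1 new [(1,1)] -> total=7
Click 4 (4,4) count=0: revealed 6 new [(2,3) (2,4) (3,3) (3,4) (4,3) (4,4)] -> total=13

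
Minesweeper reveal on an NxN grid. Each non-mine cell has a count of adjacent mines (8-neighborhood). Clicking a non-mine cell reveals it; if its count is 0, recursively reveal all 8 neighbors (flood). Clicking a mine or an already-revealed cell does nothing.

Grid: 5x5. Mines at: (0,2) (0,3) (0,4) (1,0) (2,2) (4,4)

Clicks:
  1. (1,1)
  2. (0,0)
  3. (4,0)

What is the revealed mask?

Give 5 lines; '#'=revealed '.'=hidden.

Answer: #....
.#...
##...
####.
####.

Derivation:
Click 1 (1,1) count=3: revealed 1 new [(1,1)] -> total=1
Click 2 (0,0) count=1: revealed 1 new [(0,0)] -> total=2
Click 3 (4,0) count=0: revealed 10 new [(2,0) (2,1) (3,0) (3,1) (3,2) (3,3) (4,0) (4,1) (4,2) (4,3)] -> total=12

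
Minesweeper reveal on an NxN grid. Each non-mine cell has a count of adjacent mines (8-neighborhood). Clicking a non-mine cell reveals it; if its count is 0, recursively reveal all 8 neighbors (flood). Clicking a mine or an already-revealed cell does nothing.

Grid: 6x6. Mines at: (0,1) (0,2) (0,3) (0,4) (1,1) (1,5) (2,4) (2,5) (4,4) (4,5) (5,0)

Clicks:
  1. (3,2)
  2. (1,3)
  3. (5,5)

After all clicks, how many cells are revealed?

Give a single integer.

Answer: 17

Derivation:
Click 1 (3,2) count=0: revealed 15 new [(2,0) (2,1) (2,2) (2,3) (3,0) (3,1) (3,2) (3,3) (4,0) (4,1) (4,2) (4,3) (5,1) (5,2) (5,3)] -> total=15
Click 2 (1,3) count=4: revealed 1 new [(1,3)] -> total=16
Click 3 (5,5) count=2: revealed 1 new [(5,5)] -> total=17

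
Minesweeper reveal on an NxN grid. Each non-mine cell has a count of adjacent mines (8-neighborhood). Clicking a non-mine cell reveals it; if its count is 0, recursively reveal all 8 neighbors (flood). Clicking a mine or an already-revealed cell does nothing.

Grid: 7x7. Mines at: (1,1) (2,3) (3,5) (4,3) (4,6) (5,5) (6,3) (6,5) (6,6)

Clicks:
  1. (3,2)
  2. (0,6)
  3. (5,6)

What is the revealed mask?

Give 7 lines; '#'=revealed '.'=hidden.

Click 1 (3,2) count=2: revealed 1 new [(3,2)] -> total=1
Click 2 (0,6) count=0: revealed 13 new [(0,2) (0,3) (0,4) (0,5) (0,6) (1,2) (1,3) (1,4) (1,5) (1,6) (2,4) (2,5) (2,6)] -> total=14
Click 3 (5,6) count=4: revealed 1 new [(5,6)] -> total=15

Answer: ..#####
..#####
....###
..#....
.......
......#
.......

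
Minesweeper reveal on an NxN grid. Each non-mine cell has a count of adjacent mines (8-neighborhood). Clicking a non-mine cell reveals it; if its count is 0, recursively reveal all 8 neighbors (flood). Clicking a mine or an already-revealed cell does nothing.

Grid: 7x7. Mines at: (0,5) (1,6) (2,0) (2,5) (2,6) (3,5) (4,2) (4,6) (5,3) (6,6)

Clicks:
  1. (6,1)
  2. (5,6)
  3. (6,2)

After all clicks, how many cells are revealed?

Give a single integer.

Answer: 11

Derivation:
Click 1 (6,1) count=0: revealed 10 new [(3,0) (3,1) (4,0) (4,1) (5,0) (5,1) (5,2) (6,0) (6,1) (6,2)] -> total=10
Click 2 (5,6) count=2: revealed 1 new [(5,6)] -> total=11
Click 3 (6,2) count=1: revealed 0 new [(none)] -> total=11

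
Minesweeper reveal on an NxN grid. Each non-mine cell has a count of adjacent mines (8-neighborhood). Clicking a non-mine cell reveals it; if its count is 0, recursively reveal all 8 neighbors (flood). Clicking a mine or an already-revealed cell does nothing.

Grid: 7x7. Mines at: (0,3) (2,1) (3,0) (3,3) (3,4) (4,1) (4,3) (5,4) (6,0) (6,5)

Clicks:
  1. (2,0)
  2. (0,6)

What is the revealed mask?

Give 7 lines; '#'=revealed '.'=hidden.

Click 1 (2,0) count=2: revealed 1 new [(2,0)] -> total=1
Click 2 (0,6) count=0: revealed 15 new [(0,4) (0,5) (0,6) (1,4) (1,5) (1,6) (2,4) (2,5) (2,6) (3,5) (3,6) (4,5) (4,6) (5,5) (5,6)] -> total=16

Answer: ....###
....###
#...###
.....##
.....##
.....##
.......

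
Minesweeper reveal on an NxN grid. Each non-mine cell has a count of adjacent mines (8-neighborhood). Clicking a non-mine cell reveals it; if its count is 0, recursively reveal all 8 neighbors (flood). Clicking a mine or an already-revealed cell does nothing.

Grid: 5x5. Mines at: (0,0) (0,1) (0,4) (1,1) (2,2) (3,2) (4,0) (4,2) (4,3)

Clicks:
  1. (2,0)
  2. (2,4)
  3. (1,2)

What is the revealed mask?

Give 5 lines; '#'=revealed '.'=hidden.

Answer: .....
..###
#..##
...##
.....

Derivation:
Click 1 (2,0) count=1: revealed 1 new [(2,0)] -> total=1
Click 2 (2,4) count=0: revealed 6 new [(1,3) (1,4) (2,3) (2,4) (3,3) (3,4)] -> total=7
Click 3 (1,2) count=3: revealed 1 new [(1,2)] -> total=8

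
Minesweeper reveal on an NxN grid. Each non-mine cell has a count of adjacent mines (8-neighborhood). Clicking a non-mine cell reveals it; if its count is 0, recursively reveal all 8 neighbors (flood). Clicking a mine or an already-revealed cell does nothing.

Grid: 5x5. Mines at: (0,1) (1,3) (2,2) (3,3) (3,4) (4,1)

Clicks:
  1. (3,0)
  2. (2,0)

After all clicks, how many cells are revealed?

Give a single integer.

Click 1 (3,0) count=1: revealed 1 new [(3,0)] -> total=1
Click 2 (2,0) count=0: revealed 5 new [(1,0) (1,1) (2,0) (2,1) (3,1)] -> total=6

Answer: 6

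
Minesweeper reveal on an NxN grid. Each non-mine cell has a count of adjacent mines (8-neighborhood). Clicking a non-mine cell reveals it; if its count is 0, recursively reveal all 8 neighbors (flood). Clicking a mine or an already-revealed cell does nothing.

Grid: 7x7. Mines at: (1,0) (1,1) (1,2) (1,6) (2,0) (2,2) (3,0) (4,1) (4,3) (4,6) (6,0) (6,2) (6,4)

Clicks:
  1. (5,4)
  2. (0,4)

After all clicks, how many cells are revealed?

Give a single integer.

Click 1 (5,4) count=2: revealed 1 new [(5,4)] -> total=1
Click 2 (0,4) count=0: revealed 12 new [(0,3) (0,4) (0,5) (1,3) (1,4) (1,5) (2,3) (2,4) (2,5) (3,3) (3,4) (3,5)] -> total=13

Answer: 13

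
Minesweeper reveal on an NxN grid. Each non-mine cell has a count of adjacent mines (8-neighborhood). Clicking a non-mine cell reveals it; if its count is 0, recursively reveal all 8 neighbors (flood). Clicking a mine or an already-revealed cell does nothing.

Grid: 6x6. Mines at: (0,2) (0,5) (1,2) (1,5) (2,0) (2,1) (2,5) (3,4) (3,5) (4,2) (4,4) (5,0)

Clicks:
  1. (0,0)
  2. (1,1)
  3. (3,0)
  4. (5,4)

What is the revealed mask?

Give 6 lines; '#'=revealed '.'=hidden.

Click 1 (0,0) count=0: revealed 4 new [(0,0) (0,1) (1,0) (1,1)] -> total=4
Click 2 (1,1) count=4: revealed 0 new [(none)] -> total=4
Click 3 (3,0) count=2: revealed 1 new [(3,0)] -> total=5
Click 4 (5,4) count=1: revealed 1 new [(5,4)] -> total=6

Answer: ##....
##....
......
#.....
......
....#.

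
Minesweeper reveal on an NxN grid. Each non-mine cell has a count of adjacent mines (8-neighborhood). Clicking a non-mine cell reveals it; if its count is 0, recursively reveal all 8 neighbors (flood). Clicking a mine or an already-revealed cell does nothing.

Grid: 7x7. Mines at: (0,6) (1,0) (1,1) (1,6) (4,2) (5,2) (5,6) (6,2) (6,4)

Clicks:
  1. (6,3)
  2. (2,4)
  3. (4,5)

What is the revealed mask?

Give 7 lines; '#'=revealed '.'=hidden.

Answer: ..####.
..####.
..#####
..#####
...####
...###.
...#...

Derivation:
Click 1 (6,3) count=3: revealed 1 new [(6,3)] -> total=1
Click 2 (2,4) count=0: revealed 25 new [(0,2) (0,3) (0,4) (0,5) (1,2) (1,3) (1,4) (1,5) (2,2) (2,3) (2,4) (2,5) (2,6) (3,2) (3,3) (3,4) (3,5) (3,6) (4,3) (4,4) (4,5) (4,6) (5,3) (5,4) (5,5)] -> total=26
Click 3 (4,5) count=1: revealed 0 new [(none)] -> total=26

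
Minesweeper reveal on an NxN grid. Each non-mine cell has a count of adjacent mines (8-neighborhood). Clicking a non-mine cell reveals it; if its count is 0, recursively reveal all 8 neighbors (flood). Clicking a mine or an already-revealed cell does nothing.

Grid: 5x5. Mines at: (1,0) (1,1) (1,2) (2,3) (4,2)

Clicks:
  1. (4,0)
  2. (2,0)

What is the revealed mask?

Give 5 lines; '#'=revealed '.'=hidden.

Click 1 (4,0) count=0: revealed 6 new [(2,0) (2,1) (3,0) (3,1) (4,0) (4,1)] -> total=6
Click 2 (2,0) count=2: revealed 0 new [(none)] -> total=6

Answer: .....
.....
##...
##...
##...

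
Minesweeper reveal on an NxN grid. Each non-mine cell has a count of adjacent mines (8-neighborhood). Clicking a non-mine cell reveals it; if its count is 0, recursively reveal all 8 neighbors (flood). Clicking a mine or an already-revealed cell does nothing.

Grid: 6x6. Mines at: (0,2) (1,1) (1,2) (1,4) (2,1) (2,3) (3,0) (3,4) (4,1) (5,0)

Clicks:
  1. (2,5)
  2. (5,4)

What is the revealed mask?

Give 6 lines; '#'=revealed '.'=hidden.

Answer: ......
......
.....#
......
..####
..####

Derivation:
Click 1 (2,5) count=2: revealed 1 new [(2,5)] -> total=1
Click 2 (5,4) count=0: revealed 8 new [(4,2) (4,3) (4,4) (4,5) (5,2) (5,3) (5,4) (5,5)] -> total=9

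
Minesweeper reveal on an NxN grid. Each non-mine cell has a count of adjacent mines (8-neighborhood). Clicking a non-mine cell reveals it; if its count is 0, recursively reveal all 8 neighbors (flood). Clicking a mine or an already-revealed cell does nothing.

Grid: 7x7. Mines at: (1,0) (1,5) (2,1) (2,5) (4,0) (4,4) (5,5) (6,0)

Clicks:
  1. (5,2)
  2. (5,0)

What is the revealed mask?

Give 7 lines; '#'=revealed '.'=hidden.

Answer: .......
.......
.......
.###...
.###...
#####..
.####..

Derivation:
Click 1 (5,2) count=0: revealed 14 new [(3,1) (3,2) (3,3) (4,1) (4,2) (4,3) (5,1) (5,2) (5,3) (5,4) (6,1) (6,2) (6,3) (6,4)] -> total=14
Click 2 (5,0) count=2: revealed 1 new [(5,0)] -> total=15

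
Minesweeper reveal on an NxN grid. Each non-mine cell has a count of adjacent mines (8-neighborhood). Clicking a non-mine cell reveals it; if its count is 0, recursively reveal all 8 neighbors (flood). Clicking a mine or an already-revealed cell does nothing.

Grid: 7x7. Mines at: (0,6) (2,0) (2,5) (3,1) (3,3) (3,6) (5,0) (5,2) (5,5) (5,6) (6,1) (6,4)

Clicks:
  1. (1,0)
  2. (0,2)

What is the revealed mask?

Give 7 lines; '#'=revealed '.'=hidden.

Click 1 (1,0) count=1: revealed 1 new [(1,0)] -> total=1
Click 2 (0,2) count=0: revealed 15 new [(0,0) (0,1) (0,2) (0,3) (0,4) (0,5) (1,1) (1,2) (1,3) (1,4) (1,5) (2,1) (2,2) (2,3) (2,4)] -> total=16

Answer: ######.
######.
.####..
.......
.......
.......
.......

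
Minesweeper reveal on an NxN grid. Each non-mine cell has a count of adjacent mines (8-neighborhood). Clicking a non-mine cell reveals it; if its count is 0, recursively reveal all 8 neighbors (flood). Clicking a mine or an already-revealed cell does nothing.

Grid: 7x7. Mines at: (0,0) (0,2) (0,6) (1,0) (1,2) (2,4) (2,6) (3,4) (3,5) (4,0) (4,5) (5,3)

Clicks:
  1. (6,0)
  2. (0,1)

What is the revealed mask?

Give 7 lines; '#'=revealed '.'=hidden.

Answer: .#.....
.......
.......
.......
.......
###....
###....

Derivation:
Click 1 (6,0) count=0: revealed 6 new [(5,0) (5,1) (5,2) (6,0) (6,1) (6,2)] -> total=6
Click 2 (0,1) count=4: revealed 1 new [(0,1)] -> total=7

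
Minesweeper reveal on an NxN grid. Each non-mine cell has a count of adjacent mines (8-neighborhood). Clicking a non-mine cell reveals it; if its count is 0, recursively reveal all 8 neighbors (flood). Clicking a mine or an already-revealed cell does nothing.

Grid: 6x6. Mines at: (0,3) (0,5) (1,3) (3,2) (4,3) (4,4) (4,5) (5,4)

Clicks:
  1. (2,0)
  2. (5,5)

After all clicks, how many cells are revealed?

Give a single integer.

Answer: 18

Derivation:
Click 1 (2,0) count=0: revealed 17 new [(0,0) (0,1) (0,2) (1,0) (1,1) (1,2) (2,0) (2,1) (2,2) (3,0) (3,1) (4,0) (4,1) (4,2) (5,0) (5,1) (5,2)] -> total=17
Click 2 (5,5) count=3: revealed 1 new [(5,5)] -> total=18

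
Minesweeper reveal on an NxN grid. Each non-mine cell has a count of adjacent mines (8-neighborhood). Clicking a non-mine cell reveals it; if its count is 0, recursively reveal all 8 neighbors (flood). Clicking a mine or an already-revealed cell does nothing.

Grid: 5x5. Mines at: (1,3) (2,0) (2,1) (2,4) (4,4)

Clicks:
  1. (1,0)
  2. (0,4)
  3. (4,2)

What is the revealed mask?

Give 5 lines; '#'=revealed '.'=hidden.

Click 1 (1,0) count=2: revealed 1 new [(1,0)] -> total=1
Click 2 (0,4) count=1: revealed 1 new [(0,4)] -> total=2
Click 3 (4,2) count=0: revealed 8 new [(3,0) (3,1) (3,2) (3,3) (4,0) (4,1) (4,2) (4,3)] -> total=10

Answer: ....#
#....
.....
####.
####.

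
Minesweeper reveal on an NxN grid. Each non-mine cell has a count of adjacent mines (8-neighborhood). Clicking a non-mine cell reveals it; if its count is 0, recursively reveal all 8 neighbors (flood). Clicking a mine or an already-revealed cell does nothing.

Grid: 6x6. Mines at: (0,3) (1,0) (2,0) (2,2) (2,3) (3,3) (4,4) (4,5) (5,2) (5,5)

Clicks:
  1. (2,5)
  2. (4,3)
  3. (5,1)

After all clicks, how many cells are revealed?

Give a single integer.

Click 1 (2,5) count=0: revealed 8 new [(0,4) (0,5) (1,4) (1,5) (2,4) (2,5) (3,4) (3,5)] -> total=8
Click 2 (4,3) count=3: revealed 1 new [(4,3)] -> total=9
Click 3 (5,1) count=1: revealed 1 new [(5,1)] -> total=10

Answer: 10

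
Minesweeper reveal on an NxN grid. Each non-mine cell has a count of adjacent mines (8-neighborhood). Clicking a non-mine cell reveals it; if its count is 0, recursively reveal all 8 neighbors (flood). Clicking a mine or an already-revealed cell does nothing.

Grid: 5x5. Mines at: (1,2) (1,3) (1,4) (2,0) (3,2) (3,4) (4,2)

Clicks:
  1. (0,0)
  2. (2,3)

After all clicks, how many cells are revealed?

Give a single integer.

Answer: 5

Derivation:
Click 1 (0,0) count=0: revealed 4 new [(0,0) (0,1) (1,0) (1,1)] -> total=4
Click 2 (2,3) count=5: revealed 1 new [(2,3)] -> total=5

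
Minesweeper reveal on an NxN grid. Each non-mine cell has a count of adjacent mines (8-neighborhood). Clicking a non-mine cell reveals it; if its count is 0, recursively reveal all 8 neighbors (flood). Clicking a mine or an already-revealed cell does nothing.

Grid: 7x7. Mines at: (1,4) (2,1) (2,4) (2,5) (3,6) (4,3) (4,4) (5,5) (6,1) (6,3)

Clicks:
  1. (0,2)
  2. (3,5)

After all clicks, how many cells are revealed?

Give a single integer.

Click 1 (0,2) count=0: revealed 8 new [(0,0) (0,1) (0,2) (0,3) (1,0) (1,1) (1,2) (1,3)] -> total=8
Click 2 (3,5) count=4: revealed 1 new [(3,5)] -> total=9

Answer: 9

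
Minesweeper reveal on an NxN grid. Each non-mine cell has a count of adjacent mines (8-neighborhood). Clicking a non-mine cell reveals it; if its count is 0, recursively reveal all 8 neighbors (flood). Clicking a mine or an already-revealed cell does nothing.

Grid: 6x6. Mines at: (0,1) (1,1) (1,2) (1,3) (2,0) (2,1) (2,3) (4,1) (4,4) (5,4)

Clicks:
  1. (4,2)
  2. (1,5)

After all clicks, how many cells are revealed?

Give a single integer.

Answer: 9

Derivation:
Click 1 (4,2) count=1: revealed 1 new [(4,2)] -> total=1
Click 2 (1,5) count=0: revealed 8 new [(0,4) (0,5) (1,4) (1,5) (2,4) (2,5) (3,4) (3,5)] -> total=9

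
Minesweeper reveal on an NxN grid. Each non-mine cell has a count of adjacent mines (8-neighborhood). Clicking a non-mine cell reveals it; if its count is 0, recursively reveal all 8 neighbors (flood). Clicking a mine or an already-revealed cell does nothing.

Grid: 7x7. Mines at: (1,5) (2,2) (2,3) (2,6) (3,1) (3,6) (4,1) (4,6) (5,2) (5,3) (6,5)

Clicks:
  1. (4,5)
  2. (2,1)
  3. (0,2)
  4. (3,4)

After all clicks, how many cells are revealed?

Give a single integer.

Click 1 (4,5) count=2: revealed 1 new [(4,5)] -> total=1
Click 2 (2,1) count=2: revealed 1 new [(2,1)] -> total=2
Click 3 (0,2) count=0: revealed 11 new [(0,0) (0,1) (0,2) (0,3) (0,4) (1,0) (1,1) (1,2) (1,3) (1,4) (2,0)] -> total=13
Click 4 (3,4) count=1: revealed 1 new [(3,4)] -> total=14

Answer: 14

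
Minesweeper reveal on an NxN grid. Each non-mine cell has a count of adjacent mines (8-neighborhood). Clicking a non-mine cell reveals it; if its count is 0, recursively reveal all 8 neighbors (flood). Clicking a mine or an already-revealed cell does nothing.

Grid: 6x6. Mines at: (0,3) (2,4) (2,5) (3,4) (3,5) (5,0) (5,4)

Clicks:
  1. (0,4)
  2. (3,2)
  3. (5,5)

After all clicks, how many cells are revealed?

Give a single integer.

Answer: 24

Derivation:
Click 1 (0,4) count=1: revealed 1 new [(0,4)] -> total=1
Click 2 (3,2) count=0: revealed 22 new [(0,0) (0,1) (0,2) (1,0) (1,1) (1,2) (1,3) (2,0) (2,1) (2,2) (2,3) (3,0) (3,1) (3,2) (3,3) (4,0) (4,1) (4,2) (4,3) (5,1) (5,2) (5,3)] -> total=23
Click 3 (5,5) count=1: revealed 1 new [(5,5)] -> total=24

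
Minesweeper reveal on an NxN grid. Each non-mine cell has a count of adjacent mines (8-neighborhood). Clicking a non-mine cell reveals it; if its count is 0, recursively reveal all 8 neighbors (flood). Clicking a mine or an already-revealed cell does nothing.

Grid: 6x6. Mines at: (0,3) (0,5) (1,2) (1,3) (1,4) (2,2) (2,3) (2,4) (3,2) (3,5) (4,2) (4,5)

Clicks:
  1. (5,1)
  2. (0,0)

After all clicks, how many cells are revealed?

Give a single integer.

Click 1 (5,1) count=1: revealed 1 new [(5,1)] -> total=1
Click 2 (0,0) count=0: revealed 11 new [(0,0) (0,1) (1,0) (1,1) (2,0) (2,1) (3,0) (3,1) (4,0) (4,1) (5,0)] -> total=12

Answer: 12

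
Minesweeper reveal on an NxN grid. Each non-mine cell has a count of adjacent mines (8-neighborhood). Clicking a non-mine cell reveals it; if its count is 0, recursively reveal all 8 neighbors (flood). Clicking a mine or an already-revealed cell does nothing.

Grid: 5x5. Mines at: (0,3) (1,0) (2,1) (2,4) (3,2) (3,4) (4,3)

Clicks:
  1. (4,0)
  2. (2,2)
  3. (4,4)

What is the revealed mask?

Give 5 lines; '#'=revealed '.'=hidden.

Answer: .....
.....
..#..
##...
##..#

Derivation:
Click 1 (4,0) count=0: revealed 4 new [(3,0) (3,1) (4,0) (4,1)] -> total=4
Click 2 (2,2) count=2: revealed 1 new [(2,2)] -> total=5
Click 3 (4,4) count=2: revealed 1 new [(4,4)] -> total=6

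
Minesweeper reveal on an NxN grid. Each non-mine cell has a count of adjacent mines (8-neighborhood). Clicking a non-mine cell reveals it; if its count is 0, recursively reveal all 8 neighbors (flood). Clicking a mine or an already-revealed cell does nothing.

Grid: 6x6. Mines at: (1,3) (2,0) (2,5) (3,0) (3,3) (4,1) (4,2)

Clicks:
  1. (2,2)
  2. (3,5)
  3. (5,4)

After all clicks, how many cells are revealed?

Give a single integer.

Answer: 9

Derivation:
Click 1 (2,2) count=2: revealed 1 new [(2,2)] -> total=1
Click 2 (3,5) count=1: revealed 1 new [(3,5)] -> total=2
Click 3 (5,4) count=0: revealed 7 new [(3,4) (4,3) (4,4) (4,5) (5,3) (5,4) (5,5)] -> total=9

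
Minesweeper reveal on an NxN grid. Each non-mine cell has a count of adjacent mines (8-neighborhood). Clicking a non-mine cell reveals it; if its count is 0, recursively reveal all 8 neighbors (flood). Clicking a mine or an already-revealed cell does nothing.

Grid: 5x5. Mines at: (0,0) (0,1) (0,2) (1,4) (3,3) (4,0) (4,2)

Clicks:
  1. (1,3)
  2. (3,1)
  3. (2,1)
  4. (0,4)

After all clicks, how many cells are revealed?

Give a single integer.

Answer: 11

Derivation:
Click 1 (1,3) count=2: revealed 1 new [(1,3)] -> total=1
Click 2 (3,1) count=2: revealed 1 new [(3,1)] -> total=2
Click 3 (2,1) count=0: revealed 8 new [(1,0) (1,1) (1,2) (2,0) (2,1) (2,2) (3,0) (3,2)] -> total=10
Click 4 (0,4) count=1: revealed 1 new [(0,4)] -> total=11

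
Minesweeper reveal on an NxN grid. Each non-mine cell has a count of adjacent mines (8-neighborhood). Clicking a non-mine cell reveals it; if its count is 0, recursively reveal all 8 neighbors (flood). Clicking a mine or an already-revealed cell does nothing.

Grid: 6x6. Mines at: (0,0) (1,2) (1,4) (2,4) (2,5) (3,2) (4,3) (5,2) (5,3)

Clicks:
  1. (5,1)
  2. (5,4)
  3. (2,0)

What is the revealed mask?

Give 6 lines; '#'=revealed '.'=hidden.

Answer: ......
##....
##....
##....
##....
##..#.

Derivation:
Click 1 (5,1) count=1: revealed 1 new [(5,1)] -> total=1
Click 2 (5,4) count=2: revealed 1 new [(5,4)] -> total=2
Click 3 (2,0) count=0: revealed 9 new [(1,0) (1,1) (2,0) (2,1) (3,0) (3,1) (4,0) (4,1) (5,0)] -> total=11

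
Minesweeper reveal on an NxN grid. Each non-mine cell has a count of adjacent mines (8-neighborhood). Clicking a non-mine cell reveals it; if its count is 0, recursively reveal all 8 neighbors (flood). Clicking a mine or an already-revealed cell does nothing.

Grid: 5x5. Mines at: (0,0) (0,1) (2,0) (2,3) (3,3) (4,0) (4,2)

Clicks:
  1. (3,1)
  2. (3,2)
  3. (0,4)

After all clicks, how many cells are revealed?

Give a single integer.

Click 1 (3,1) count=3: revealed 1 new [(3,1)] -> total=1
Click 2 (3,2) count=3: revealed 1 new [(3,2)] -> total=2
Click 3 (0,4) count=0: revealed 6 new [(0,2) (0,3) (0,4) (1,2) (1,3) (1,4)] -> total=8

Answer: 8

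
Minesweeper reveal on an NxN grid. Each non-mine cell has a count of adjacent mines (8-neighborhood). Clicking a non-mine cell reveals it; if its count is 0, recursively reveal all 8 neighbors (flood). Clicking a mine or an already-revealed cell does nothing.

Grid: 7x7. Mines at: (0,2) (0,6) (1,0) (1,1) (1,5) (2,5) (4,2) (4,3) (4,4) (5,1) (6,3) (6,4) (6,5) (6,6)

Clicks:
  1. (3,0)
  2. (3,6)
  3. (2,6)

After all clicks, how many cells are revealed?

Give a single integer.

Click 1 (3,0) count=0: revealed 6 new [(2,0) (2,1) (3,0) (3,1) (4,0) (4,1)] -> total=6
Click 2 (3,6) count=1: revealed 1 new [(3,6)] -> total=7
Click 3 (2,6) count=2: revealed 1 new [(2,6)] -> total=8

Answer: 8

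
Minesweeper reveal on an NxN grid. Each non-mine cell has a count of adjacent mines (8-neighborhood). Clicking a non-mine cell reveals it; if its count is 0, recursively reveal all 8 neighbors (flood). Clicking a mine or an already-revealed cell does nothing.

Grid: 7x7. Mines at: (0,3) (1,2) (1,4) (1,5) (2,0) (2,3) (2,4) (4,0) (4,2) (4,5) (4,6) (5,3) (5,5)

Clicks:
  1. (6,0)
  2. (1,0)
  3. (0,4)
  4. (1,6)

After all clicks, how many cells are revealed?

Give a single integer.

Click 1 (6,0) count=0: revealed 6 new [(5,0) (5,1) (5,2) (6,0) (6,1) (6,2)] -> total=6
Click 2 (1,0) count=1: revealed 1 new [(1,0)] -> total=7
Click 3 (0,4) count=3: revealed 1 new [(0,4)] -> total=8
Click 4 (1,6) count=1: revealed 1 new [(1,6)] -> total=9

Answer: 9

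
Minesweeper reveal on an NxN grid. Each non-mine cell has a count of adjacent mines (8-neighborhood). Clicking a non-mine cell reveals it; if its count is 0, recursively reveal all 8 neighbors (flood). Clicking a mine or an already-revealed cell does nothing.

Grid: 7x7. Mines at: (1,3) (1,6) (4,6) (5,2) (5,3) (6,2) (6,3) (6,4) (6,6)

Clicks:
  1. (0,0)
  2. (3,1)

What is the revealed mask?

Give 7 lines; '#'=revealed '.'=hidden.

Click 1 (0,0) count=0: revealed 28 new [(0,0) (0,1) (0,2) (1,0) (1,1) (1,2) (2,0) (2,1) (2,2) (2,3) (2,4) (2,5) (3,0) (3,1) (3,2) (3,3) (3,4) (3,5) (4,0) (4,1) (4,2) (4,3) (4,4) (4,5) (5,0) (5,1) (6,0) (6,1)] -> total=28
Click 2 (3,1) count=0: revealed 0 new [(none)] -> total=28

Answer: ###....
###....
######.
######.
######.
##.....
##.....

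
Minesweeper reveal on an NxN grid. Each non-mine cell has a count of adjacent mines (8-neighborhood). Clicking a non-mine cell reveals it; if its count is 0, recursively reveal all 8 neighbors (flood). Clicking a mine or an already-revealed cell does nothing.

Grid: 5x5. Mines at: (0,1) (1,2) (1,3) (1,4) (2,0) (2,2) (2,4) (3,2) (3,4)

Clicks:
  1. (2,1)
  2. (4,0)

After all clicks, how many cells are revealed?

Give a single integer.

Click 1 (2,1) count=4: revealed 1 new [(2,1)] -> total=1
Click 2 (4,0) count=0: revealed 4 new [(3,0) (3,1) (4,0) (4,1)] -> total=5

Answer: 5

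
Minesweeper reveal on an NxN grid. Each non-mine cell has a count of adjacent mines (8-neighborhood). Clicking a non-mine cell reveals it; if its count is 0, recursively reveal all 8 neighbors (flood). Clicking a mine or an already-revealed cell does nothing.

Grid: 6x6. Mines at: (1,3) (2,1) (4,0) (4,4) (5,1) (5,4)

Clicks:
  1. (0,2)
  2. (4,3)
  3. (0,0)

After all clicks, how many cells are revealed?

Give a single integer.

Answer: 7

Derivation:
Click 1 (0,2) count=1: revealed 1 new [(0,2)] -> total=1
Click 2 (4,3) count=2: revealed 1 new [(4,3)] -> total=2
Click 3 (0,0) count=0: revealed 5 new [(0,0) (0,1) (1,0) (1,1) (1,2)] -> total=7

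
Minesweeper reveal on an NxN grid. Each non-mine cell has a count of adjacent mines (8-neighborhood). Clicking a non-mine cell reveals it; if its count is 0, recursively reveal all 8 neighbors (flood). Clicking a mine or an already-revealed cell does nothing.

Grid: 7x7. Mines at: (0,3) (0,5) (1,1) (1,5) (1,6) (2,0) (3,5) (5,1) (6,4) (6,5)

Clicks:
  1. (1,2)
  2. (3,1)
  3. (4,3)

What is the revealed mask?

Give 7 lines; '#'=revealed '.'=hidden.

Answer: .......
..###..
.####..
.####..
.####..
..###..
.......

Derivation:
Click 1 (1,2) count=2: revealed 1 new [(1,2)] -> total=1
Click 2 (3,1) count=1: revealed 1 new [(3,1)] -> total=2
Click 3 (4,3) count=0: revealed 16 new [(1,3) (1,4) (2,1) (2,2) (2,3) (2,4) (3,2) (3,3) (3,4) (4,1) (4,2) (4,3) (4,4) (5,2) (5,3) (5,4)] -> total=18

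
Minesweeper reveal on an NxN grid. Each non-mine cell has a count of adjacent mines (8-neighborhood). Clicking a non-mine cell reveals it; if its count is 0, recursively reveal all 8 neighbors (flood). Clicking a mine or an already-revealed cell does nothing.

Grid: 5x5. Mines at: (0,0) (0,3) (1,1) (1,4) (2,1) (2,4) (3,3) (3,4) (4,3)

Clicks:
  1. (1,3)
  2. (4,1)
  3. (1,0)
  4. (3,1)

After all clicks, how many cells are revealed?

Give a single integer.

Click 1 (1,3) count=3: revealed 1 new [(1,3)] -> total=1
Click 2 (4,1) count=0: revealed 6 new [(3,0) (3,1) (3,2) (4,0) (4,1) (4,2)] -> total=7
Click 3 (1,0) count=3: revealed 1 new [(1,0)] -> total=8
Click 4 (3,1) count=1: revealed 0 new [(none)] -> total=8

Answer: 8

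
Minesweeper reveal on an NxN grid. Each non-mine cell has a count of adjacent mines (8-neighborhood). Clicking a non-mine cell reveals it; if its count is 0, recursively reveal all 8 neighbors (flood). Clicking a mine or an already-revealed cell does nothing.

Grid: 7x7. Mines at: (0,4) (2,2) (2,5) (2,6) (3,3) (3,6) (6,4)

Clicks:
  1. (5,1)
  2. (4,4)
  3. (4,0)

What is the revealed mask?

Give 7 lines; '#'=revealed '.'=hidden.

Click 1 (5,1) count=0: revealed 25 new [(0,0) (0,1) (0,2) (0,3) (1,0) (1,1) (1,2) (1,3) (2,0) (2,1) (3,0) (3,1) (3,2) (4,0) (4,1) (4,2) (4,3) (5,0) (5,1) (5,2) (5,3) (6,0) (6,1) (6,2) (6,3)] -> total=25
Click 2 (4,4) count=1: revealed 1 new [(4,4)] -> total=26
Click 3 (4,0) count=0: revealed 0 new [(none)] -> total=26

Answer: ####...
####...
##.....
###....
#####..
####...
####...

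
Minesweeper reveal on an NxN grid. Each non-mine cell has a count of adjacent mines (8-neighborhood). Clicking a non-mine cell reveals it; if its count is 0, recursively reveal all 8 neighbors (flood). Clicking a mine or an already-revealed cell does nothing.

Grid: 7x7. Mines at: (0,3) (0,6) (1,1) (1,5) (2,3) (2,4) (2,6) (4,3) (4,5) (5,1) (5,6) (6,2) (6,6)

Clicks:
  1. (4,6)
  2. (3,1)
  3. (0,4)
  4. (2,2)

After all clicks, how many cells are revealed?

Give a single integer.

Answer: 11

Derivation:
Click 1 (4,6) count=2: revealed 1 new [(4,6)] -> total=1
Click 2 (3,1) count=0: revealed 9 new [(2,0) (2,1) (2,2) (3,0) (3,1) (3,2) (4,0) (4,1) (4,2)] -> total=10
Click 3 (0,4) count=2: revealed 1 new [(0,4)] -> total=11
Click 4 (2,2) count=2: revealed 0 new [(none)] -> total=11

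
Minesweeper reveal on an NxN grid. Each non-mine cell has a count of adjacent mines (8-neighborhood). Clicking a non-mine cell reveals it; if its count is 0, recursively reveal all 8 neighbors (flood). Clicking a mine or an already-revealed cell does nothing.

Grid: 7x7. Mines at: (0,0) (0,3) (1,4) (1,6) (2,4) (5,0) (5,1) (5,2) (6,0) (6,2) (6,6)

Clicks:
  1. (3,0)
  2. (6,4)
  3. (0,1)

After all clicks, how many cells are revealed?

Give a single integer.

Click 1 (3,0) count=0: revealed 16 new [(1,0) (1,1) (1,2) (1,3) (2,0) (2,1) (2,2) (2,3) (3,0) (3,1) (3,2) (3,3) (4,0) (4,1) (4,2) (4,3)] -> total=16
Click 2 (6,4) count=0: revealed 15 new [(2,5) (2,6) (3,4) (3,5) (3,6) (4,4) (4,5) (4,6) (5,3) (5,4) (5,5) (5,6) (6,3) (6,4) (6,5)] -> total=31
Click 3 (0,1) count=1: revealed 1 new [(0,1)] -> total=32

Answer: 32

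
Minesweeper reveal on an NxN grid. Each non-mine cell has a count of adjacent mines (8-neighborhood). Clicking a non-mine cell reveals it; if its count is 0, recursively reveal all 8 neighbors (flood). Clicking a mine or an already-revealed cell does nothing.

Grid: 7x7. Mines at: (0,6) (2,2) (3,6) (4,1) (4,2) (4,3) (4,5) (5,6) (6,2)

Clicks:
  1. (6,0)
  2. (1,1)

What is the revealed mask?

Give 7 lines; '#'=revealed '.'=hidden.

Answer: .......
.#.....
.......
.......
.......
##.....
##.....

Derivation:
Click 1 (6,0) count=0: revealed 4 new [(5,0) (5,1) (6,0) (6,1)] -> total=4
Click 2 (1,1) count=1: revealed 1 new [(1,1)] -> total=5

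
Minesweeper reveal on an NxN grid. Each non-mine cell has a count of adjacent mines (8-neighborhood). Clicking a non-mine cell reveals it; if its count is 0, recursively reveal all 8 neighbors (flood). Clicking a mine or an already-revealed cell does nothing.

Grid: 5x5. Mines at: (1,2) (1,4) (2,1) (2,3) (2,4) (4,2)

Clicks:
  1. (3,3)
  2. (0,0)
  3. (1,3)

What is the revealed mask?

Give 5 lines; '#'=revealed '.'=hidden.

Answer: ##...
##.#.
.....
...#.
.....

Derivation:
Click 1 (3,3) count=3: revealed 1 new [(3,3)] -> total=1
Click 2 (0,0) count=0: revealed 4 new [(0,0) (0,1) (1,0) (1,1)] -> total=5
Click 3 (1,3) count=4: revealed 1 new [(1,3)] -> total=6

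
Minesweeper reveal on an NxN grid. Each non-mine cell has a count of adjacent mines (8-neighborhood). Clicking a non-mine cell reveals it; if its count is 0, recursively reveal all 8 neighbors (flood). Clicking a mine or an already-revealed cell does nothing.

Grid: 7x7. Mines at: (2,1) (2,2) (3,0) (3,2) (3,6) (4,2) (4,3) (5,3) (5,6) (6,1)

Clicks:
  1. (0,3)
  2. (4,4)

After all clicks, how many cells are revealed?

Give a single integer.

Answer: 22

Derivation:
Click 1 (0,3) count=0: revealed 21 new [(0,0) (0,1) (0,2) (0,3) (0,4) (0,5) (0,6) (1,0) (1,1) (1,2) (1,3) (1,4) (1,5) (1,6) (2,3) (2,4) (2,5) (2,6) (3,3) (3,4) (3,5)] -> total=21
Click 2 (4,4) count=2: revealed 1 new [(4,4)] -> total=22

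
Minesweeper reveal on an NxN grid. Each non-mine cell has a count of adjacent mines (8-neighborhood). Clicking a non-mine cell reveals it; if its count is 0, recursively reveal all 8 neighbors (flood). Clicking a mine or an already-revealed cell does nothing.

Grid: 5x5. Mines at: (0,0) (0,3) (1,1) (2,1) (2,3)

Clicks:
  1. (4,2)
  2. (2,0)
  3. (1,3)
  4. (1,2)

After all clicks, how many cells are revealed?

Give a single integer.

Click 1 (4,2) count=0: revealed 10 new [(3,0) (3,1) (3,2) (3,3) (3,4) (4,0) (4,1) (4,2) (4,3) (4,4)] -> total=10
Click 2 (2,0) count=2: revealed 1 new [(2,0)] -> total=11
Click 3 (1,3) count=2: revealed 1 new [(1,3)] -> total=12
Click 4 (1,2) count=4: revealed 1 new [(1,2)] -> total=13

Answer: 13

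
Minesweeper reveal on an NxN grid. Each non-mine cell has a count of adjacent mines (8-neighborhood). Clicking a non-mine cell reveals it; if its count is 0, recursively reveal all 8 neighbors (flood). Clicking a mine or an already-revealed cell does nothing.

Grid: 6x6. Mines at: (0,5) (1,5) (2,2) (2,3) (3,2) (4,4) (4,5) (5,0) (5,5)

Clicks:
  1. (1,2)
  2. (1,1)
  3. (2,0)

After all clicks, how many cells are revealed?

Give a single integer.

Click 1 (1,2) count=2: revealed 1 new [(1,2)] -> total=1
Click 2 (1,1) count=1: revealed 1 new [(1,1)] -> total=2
Click 3 (2,0) count=0: revealed 14 new [(0,0) (0,1) (0,2) (0,3) (0,4) (1,0) (1,3) (1,4) (2,0) (2,1) (3,0) (3,1) (4,0) (4,1)] -> total=16

Answer: 16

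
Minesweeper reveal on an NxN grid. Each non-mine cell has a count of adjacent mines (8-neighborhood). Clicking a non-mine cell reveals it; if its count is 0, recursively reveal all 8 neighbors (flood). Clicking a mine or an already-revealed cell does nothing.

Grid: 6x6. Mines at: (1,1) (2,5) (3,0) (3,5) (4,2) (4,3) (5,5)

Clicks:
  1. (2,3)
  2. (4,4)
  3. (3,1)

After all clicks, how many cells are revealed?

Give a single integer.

Answer: 16

Derivation:
Click 1 (2,3) count=0: revealed 14 new [(0,2) (0,3) (0,4) (0,5) (1,2) (1,3) (1,4) (1,5) (2,2) (2,3) (2,4) (3,2) (3,3) (3,4)] -> total=14
Click 2 (4,4) count=3: revealed 1 new [(4,4)] -> total=15
Click 3 (3,1) count=2: revealed 1 new [(3,1)] -> total=16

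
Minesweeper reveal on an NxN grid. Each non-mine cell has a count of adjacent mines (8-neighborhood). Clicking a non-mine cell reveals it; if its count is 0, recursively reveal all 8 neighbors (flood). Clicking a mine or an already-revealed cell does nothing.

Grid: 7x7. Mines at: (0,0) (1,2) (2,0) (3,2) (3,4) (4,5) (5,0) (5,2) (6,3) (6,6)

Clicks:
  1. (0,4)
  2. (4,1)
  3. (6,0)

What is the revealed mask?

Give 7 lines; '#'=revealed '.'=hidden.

Click 1 (0,4) count=0: revealed 14 new [(0,3) (0,4) (0,5) (0,6) (1,3) (1,4) (1,5) (1,6) (2,3) (2,4) (2,5) (2,6) (3,5) (3,6)] -> total=14
Click 2 (4,1) count=3: revealed 1 new [(4,1)] -> total=15
Click 3 (6,0) count=1: revealed 1 new [(6,0)] -> total=16

Answer: ...####
...####
...####
.....##
.#.....
.......
#......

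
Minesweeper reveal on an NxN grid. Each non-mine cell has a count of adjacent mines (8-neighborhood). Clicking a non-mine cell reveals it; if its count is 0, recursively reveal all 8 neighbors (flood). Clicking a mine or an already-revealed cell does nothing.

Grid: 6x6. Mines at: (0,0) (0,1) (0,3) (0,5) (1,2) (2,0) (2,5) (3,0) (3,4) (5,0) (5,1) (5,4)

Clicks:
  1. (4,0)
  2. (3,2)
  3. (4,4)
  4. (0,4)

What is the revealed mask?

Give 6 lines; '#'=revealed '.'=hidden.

Answer: ....#.
......
.###..
.###..
#####.
......

Derivation:
Click 1 (4,0) count=3: revealed 1 new [(4,0)] -> total=1
Click 2 (3,2) count=0: revealed 9 new [(2,1) (2,2) (2,3) (3,1) (3,2) (3,3) (4,1) (4,2) (4,3)] -> total=10
Click 3 (4,4) count=2: revealed 1 new [(4,4)] -> total=11
Click 4 (0,4) count=2: revealed 1 new [(0,4)] -> total=12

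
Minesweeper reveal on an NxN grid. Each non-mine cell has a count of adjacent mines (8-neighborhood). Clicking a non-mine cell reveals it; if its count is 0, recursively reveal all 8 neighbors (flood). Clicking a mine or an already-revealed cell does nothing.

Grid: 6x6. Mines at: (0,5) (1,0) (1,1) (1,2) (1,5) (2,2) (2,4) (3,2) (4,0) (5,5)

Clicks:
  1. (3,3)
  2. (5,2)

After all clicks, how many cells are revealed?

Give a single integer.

Click 1 (3,3) count=3: revealed 1 new [(3,3)] -> total=1
Click 2 (5,2) count=0: revealed 8 new [(4,1) (4,2) (4,3) (4,4) (5,1) (5,2) (5,3) (5,4)] -> total=9

Answer: 9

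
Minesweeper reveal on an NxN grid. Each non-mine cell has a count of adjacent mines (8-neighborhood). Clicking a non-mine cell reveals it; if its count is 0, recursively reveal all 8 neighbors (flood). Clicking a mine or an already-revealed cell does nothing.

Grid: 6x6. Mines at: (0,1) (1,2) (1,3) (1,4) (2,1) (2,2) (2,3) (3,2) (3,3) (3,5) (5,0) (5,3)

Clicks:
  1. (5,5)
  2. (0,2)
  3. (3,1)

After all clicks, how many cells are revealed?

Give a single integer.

Click 1 (5,5) count=0: revealed 4 new [(4,4) (4,5) (5,4) (5,5)] -> total=4
Click 2 (0,2) count=3: revealed 1 new [(0,2)] -> total=5
Click 3 (3,1) count=3: revealed 1 new [(3,1)] -> total=6

Answer: 6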